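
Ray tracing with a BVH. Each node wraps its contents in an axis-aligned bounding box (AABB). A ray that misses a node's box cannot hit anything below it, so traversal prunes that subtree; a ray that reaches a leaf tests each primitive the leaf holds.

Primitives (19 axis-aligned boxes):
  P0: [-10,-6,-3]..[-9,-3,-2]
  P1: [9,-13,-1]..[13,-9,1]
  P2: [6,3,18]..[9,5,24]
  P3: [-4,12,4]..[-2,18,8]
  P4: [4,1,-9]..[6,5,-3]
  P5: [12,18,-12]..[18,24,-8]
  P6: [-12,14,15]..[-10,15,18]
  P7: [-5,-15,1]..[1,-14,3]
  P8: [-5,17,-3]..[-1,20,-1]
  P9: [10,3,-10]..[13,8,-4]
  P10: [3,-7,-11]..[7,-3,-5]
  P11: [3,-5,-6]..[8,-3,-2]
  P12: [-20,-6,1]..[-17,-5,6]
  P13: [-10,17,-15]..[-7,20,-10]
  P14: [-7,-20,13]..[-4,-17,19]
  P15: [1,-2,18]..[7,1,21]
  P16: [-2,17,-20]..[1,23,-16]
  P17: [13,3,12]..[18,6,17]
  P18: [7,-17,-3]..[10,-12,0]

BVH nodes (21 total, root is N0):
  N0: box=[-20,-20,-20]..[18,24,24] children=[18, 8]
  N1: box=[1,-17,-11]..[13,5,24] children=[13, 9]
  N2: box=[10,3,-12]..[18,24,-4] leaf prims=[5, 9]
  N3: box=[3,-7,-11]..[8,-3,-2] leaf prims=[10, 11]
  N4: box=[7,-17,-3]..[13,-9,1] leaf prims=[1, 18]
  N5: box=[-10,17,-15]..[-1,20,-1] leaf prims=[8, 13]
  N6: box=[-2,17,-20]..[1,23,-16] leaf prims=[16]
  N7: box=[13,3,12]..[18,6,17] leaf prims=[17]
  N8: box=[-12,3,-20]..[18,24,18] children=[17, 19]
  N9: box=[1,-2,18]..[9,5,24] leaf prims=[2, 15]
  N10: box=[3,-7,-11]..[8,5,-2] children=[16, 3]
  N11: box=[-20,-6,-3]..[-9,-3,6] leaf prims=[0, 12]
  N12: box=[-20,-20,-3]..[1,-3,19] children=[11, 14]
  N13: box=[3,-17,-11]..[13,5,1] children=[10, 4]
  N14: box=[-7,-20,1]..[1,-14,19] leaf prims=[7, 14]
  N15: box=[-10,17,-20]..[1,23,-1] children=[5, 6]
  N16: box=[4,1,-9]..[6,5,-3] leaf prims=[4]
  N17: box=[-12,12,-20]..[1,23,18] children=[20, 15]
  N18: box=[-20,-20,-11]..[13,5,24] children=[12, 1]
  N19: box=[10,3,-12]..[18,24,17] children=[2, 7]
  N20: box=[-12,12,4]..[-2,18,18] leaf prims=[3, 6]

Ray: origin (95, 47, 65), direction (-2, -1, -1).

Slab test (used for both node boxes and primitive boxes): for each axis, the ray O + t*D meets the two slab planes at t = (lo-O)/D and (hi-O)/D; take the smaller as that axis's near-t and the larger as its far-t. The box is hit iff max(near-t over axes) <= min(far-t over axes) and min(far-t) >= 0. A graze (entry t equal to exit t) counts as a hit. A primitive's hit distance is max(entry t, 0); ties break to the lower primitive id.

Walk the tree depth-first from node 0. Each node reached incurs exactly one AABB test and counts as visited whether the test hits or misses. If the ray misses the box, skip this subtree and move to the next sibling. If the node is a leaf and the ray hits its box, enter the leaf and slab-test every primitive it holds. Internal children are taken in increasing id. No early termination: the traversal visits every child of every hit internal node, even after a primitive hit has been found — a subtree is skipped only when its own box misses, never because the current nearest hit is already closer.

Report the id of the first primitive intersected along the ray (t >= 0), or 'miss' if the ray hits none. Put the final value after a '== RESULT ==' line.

Trace the traversal:
N0 x:[77/2,115/2] y:[23,67] z:[41,85] -> hit [41,115/2], descend [8, 18]
  N8 x:[77/2,107/2] y:[23,44] z:[47,85] -> miss, prune
  N18 x:[41,115/2] y:[42,67] z:[41,76] -> hit [42,115/2], descend [1, 12]
    N1 x:[41,47] y:[42,64] z:[41,76] -> hit [42,47], descend [9, 13]
      N9 x:[43,47] y:[42,49] z:[41,47] -> hit [43,47] leaf, test {P2@t=43, P15@t=46}
      N13 x:[41,46] y:[42,64] z:[64,76] -> miss, prune
    N12 x:[47,115/2] y:[50,67] z:[46,68] -> hit [50,115/2], descend [11, 14]
      N11 x:[52,115/2] y:[50,53] z:[59,68] -> miss, prune
      N14 x:[47,51] y:[61,67] z:[46,64] -> miss, prune

Visited [0, 8, 18, 1, 9, 13, 12, 11, 14]. Tests: 9 box, 1 leaf. Nearest: P2.

== RESULT ==
2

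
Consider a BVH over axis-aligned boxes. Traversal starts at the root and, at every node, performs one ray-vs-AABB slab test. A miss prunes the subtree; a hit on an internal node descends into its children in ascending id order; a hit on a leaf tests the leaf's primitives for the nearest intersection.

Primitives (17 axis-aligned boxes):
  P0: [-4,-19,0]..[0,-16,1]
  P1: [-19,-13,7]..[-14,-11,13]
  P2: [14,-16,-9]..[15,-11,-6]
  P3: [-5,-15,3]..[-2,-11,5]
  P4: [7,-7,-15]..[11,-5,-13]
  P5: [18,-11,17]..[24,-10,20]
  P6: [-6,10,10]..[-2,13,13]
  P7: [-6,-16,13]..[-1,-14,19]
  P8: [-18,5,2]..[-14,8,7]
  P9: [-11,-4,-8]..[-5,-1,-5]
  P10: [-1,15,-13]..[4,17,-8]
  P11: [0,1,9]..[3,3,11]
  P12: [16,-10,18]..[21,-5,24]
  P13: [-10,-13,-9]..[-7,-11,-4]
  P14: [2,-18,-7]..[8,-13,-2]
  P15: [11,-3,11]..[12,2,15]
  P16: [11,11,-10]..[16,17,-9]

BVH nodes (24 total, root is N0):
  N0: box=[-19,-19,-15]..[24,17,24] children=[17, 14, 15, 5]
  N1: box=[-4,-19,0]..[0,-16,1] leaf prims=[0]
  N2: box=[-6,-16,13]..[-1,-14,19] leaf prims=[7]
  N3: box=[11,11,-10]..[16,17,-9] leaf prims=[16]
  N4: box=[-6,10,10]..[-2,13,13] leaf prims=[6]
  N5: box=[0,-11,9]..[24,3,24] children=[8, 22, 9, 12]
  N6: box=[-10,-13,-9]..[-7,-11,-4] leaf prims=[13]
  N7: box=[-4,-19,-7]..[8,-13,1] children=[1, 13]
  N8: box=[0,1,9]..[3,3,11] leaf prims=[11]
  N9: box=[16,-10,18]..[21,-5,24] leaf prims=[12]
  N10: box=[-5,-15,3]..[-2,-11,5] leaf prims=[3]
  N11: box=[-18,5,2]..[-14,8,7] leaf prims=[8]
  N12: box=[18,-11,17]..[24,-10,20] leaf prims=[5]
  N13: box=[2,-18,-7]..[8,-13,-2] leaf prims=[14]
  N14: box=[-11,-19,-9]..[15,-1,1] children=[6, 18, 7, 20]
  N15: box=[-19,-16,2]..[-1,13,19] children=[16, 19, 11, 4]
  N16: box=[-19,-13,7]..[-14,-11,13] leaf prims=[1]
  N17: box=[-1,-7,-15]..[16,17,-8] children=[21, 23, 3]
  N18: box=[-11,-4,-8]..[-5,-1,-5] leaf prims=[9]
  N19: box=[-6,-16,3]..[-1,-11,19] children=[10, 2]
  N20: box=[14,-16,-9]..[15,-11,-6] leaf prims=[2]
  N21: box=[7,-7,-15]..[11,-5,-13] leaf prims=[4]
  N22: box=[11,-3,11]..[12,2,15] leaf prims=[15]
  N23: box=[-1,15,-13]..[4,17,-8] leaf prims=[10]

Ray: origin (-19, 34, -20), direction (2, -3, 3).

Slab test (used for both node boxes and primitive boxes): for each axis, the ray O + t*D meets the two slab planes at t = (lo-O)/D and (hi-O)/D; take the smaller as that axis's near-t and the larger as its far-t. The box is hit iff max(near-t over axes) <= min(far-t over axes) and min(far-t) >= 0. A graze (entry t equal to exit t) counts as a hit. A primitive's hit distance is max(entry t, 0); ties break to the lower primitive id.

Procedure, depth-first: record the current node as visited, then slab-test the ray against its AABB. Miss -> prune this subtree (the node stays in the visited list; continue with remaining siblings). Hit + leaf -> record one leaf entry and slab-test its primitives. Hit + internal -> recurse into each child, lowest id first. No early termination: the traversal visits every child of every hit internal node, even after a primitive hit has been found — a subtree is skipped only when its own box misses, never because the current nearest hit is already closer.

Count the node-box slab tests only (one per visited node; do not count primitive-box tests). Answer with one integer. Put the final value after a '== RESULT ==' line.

Walk:
N0 x:[0,43/2] y:[17/3,53/3] z:[5/3,44/3] -> hit [17/3,44/3], descend [5, 14, 15, 17]
  N5 x:[19/2,43/2] y:[31/3,15] z:[29/3,44/3] -> hit [31/3,44/3], descend [8, 9, 12, 22]
    N8 x:[19/2,11] y:[31/3,11] z:[29/3,31/3] -> hit [31/3,31/3] leaf, test {P11@t=31/3}
    N9 x:[35/2,20] y:[13,44/3] z:[38/3,44/3] -> miss, prune
    N12 x:[37/2,43/2] y:[44/3,15] z:[37/3,40/3] -> miss, prune
    N22 x:[15,31/2] y:[32/3,37/3] z:[31/3,35/3] -> miss, prune
  N14 x:[4,17] y:[35/3,53/3] z:[11/3,7] -> miss, prune
  N15 x:[0,9] y:[7,50/3] z:[22/3,13] -> hit [22/3,9], descend [4, 11, 16, 19]
    N4 x:[13/2,17/2] y:[7,8] z:[10,11] -> miss, prune
    N11 x:[1/2,5/2] y:[26/3,29/3] z:[22/3,9] -> miss, prune
    N16 x:[0,5/2] y:[15,47/3] z:[9,11] -> miss, prune
    N19 x:[13/2,9] y:[15,50/3] z:[23/3,13] -> miss, prune
  N17 x:[9,35/2] y:[17/3,41/3] z:[5/3,4] -> miss, prune

13 AABB tests over nodes [0, 5, 8, 9, 12, 22, 14, 15, 4, 11, 16, 19, 17]; 1 leaf entered; closest P11.

== RESULT ==
13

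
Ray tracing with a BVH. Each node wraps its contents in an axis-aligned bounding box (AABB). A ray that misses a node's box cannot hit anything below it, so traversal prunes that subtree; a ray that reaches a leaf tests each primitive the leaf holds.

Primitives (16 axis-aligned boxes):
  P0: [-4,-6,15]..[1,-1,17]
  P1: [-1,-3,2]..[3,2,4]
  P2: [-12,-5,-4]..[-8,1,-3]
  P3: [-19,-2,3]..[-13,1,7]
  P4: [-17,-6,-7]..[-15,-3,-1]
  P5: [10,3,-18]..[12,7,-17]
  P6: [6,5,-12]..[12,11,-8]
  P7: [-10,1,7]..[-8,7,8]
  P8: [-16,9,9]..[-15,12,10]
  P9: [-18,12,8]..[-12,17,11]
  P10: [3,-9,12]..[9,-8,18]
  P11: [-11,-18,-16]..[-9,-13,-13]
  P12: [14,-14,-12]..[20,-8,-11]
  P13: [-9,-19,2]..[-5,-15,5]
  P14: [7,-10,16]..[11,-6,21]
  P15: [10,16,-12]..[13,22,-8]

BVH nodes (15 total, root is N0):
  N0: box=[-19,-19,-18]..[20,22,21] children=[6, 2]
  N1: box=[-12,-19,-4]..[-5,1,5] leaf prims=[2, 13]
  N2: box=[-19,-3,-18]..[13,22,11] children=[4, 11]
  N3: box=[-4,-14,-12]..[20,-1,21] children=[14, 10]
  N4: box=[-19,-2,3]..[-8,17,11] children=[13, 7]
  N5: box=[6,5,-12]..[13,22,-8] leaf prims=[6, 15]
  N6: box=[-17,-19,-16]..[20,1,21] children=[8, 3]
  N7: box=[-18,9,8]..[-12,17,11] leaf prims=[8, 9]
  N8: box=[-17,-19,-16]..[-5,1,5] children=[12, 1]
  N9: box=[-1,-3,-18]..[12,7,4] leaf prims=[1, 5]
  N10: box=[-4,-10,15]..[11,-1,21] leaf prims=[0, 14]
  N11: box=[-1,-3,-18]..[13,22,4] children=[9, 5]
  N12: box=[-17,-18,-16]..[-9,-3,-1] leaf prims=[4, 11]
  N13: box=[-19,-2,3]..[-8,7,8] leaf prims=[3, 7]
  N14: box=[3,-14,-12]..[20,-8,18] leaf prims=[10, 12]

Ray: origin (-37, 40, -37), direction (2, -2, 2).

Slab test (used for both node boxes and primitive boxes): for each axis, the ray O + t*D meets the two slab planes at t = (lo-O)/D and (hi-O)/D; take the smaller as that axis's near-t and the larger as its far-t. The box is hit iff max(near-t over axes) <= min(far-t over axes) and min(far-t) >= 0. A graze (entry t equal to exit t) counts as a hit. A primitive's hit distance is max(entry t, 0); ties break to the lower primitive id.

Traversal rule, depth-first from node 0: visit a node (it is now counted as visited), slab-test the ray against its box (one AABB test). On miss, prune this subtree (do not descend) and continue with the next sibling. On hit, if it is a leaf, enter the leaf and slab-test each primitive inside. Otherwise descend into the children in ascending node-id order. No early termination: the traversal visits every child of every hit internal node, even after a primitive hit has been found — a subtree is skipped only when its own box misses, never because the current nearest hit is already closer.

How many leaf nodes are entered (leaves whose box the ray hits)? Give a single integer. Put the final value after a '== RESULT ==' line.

Trace the traversal:
N0 x:[9,57/2] y:[9,59/2] z:[19/2,29] -> hit [19/2,57/2], descend [2, 6]
  N2 x:[9,25] y:[9,43/2] z:[19/2,24] -> hit [19/2,43/2], descend [4, 11]
    N4 x:[9,29/2] y:[23/2,21] z:[20,24] -> miss, prune
    N11 x:[18,25] y:[9,43/2] z:[19/2,41/2] -> hit [18,41/2], descend [5, 9]
      N5 x:[43/2,25] y:[9,35/2] z:[25/2,29/2] -> miss, prune
      N9 x:[18,49/2] y:[33/2,43/2] z:[19/2,41/2] -> hit [18,41/2] leaf, test {P1@t=39/2, P5(miss)}
  N6 x:[10,57/2] y:[39/2,59/2] z:[21/2,29] -> hit [39/2,57/2], descend [3, 8]
    N3 x:[33/2,57/2] y:[41/2,27] z:[25/2,29] -> hit [41/2,27], descend [10, 14]
      N10 x:[33/2,24] y:[41/2,25] z:[26,29] -> miss, prune
      N14 x:[20,57/2] y:[24,27] z:[25/2,55/2] -> hit [24,27] leaf, test {P10(miss), P12(miss)}
    N8 x:[10,16] y:[39/2,59/2] z:[21/2,21] -> miss, prune

order=[0, 2, 4, 11, 5, 9, 6, 3, 10, 14, 8]  |boxes|=11  |leaves|=2  hit=P1

== RESULT ==
2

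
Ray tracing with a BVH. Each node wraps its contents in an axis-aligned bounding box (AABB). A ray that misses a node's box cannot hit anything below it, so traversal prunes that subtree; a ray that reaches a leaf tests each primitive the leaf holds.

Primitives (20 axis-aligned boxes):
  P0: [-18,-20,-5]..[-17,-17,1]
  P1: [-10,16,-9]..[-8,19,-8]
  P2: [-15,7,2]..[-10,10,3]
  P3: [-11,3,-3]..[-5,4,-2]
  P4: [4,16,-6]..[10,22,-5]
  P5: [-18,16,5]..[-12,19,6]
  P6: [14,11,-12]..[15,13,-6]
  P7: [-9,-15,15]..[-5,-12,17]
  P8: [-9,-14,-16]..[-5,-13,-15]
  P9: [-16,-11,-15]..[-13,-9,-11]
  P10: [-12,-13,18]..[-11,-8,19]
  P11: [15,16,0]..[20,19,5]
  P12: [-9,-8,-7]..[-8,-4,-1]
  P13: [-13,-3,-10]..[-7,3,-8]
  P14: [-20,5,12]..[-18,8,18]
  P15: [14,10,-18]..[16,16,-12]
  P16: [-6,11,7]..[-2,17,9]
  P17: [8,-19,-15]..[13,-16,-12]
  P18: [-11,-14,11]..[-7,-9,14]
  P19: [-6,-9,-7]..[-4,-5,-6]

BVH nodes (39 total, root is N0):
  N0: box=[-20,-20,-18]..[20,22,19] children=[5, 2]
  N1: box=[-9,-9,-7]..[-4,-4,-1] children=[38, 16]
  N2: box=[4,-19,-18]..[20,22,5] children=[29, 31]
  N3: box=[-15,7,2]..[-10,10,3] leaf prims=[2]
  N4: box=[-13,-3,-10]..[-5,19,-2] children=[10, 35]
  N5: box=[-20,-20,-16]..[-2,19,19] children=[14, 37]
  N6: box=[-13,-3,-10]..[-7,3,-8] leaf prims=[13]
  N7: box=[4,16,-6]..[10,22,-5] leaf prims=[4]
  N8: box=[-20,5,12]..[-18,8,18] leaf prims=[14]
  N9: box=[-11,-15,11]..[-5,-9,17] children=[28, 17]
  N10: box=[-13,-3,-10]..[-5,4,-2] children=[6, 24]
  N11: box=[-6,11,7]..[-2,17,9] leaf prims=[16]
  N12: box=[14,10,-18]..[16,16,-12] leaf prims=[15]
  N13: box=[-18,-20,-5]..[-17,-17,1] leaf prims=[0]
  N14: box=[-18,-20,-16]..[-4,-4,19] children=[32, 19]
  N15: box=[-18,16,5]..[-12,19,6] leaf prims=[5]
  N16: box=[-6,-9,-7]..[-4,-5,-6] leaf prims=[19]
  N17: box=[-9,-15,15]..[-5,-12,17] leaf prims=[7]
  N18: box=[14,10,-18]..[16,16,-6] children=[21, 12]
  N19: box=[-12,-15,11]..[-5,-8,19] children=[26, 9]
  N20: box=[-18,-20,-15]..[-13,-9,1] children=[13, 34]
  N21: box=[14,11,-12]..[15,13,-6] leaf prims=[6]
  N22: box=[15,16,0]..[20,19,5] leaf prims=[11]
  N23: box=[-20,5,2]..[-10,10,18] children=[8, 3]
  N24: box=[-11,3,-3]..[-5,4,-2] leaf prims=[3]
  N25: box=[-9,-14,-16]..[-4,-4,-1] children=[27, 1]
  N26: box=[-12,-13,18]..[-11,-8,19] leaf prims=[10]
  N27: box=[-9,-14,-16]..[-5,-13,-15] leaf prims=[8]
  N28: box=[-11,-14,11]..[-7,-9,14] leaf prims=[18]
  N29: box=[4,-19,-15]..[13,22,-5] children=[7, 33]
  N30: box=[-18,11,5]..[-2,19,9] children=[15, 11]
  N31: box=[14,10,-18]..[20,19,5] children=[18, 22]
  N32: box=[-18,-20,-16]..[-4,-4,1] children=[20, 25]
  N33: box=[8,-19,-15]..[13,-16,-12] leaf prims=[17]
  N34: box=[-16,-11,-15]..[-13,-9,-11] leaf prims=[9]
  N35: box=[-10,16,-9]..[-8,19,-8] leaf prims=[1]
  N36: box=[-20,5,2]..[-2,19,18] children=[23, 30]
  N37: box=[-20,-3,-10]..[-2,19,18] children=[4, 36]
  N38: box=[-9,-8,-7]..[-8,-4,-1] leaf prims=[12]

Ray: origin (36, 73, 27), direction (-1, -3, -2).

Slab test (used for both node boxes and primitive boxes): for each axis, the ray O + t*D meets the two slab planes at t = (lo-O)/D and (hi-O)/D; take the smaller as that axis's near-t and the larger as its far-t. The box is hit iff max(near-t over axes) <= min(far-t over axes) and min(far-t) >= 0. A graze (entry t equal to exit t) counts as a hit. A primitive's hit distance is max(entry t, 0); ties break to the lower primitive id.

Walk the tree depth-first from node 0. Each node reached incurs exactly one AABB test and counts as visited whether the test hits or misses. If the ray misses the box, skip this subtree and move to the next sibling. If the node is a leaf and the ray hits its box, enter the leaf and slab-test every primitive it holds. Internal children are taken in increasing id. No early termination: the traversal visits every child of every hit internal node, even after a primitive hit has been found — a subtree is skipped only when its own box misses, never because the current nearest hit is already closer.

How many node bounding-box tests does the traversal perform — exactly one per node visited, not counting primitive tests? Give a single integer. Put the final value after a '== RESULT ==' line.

Trace the traversal:
N0 x:[16,56] y:[17,31] z:[4,45/2] -> hit [17,45/2], descend [2, 5]
  N2 x:[16,32] y:[17,92/3] z:[11,45/2] -> hit [17,45/2], descend [29, 31]
    N29 x:[23,32] y:[17,92/3] z:[16,21] -> miss, prune
    N31 x:[16,22] y:[18,21] z:[11,45/2] -> hit [18,21], descend [18, 22]
      N18 x:[20,22] y:[19,21] z:[33/2,45/2] -> hit [20,21], descend [12, 21]
        N12 x:[20,22] y:[19,21] z:[39/2,45/2] -> hit [20,21] leaf, test {P15@t=20}
        N21 x:[21,22] y:[20,62/3] z:[33/2,39/2] -> miss, prune
      N22 x:[16,21] y:[18,19] z:[11,27/2] -> miss, prune
  N5 x:[38,56] y:[18,31] z:[4,43/2] -> miss, prune

Summary -> nodes [0, 2, 29, 31, 18, 12, 21, 22, 5]; box-tests=9; leaf-entries=1; first=P15

== RESULT ==
9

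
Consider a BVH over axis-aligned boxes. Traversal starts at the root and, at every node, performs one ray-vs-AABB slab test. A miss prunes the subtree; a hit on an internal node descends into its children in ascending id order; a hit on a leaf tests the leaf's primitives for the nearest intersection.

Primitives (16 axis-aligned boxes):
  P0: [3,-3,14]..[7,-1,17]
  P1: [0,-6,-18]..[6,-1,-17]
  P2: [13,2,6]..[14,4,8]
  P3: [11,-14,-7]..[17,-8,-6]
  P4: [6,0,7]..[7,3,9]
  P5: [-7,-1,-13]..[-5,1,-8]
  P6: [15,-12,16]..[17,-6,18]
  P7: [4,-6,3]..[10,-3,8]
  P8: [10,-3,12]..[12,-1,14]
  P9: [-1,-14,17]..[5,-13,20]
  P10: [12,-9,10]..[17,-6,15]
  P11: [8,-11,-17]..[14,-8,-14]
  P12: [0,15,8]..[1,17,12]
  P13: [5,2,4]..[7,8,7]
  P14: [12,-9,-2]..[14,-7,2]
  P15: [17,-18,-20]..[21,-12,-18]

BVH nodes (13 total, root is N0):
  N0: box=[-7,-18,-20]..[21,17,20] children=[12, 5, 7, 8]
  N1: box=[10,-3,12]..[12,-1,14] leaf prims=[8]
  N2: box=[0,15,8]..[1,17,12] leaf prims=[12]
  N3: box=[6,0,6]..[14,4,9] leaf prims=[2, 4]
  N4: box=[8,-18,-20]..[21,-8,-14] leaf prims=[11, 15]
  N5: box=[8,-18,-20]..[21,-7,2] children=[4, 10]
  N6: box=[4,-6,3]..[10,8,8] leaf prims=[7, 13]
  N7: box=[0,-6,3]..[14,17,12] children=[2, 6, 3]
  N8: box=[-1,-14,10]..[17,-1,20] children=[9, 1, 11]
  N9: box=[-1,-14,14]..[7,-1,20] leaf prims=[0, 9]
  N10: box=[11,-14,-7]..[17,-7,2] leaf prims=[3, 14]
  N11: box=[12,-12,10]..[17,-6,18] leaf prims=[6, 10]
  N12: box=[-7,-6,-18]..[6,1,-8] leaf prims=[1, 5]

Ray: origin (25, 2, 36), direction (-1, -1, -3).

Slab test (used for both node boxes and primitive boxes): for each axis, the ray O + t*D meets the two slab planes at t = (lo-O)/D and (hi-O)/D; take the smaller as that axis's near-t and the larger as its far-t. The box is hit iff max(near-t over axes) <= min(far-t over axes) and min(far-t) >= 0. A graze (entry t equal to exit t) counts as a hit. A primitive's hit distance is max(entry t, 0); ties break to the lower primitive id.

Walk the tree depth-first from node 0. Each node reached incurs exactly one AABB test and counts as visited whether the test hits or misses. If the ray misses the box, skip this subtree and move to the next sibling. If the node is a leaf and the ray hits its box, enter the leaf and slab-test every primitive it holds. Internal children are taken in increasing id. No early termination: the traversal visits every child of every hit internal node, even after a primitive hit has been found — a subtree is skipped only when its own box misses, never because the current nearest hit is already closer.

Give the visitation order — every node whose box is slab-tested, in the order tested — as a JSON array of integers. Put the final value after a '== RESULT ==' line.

Walk:
N0 x:[4,32] y:[-15,20] z:[16/3,56/3] -> hit [16/3,56/3], descend [5, 7, 8, 12]
  N5 x:[4,17] y:[9,20] z:[34/3,56/3] -> hit [34/3,17], descend [4, 10]
    N4 x:[4,17] y:[10,20] z:[50/3,56/3] -> hit [50/3,17] leaf, test {P11(miss), P15(miss)}
    N10 x:[8,14] y:[9,16] z:[34/3,43/3] -> hit [34/3,14] leaf, test {P3@t=14, P14(miss)}
  N7 x:[11,25] y:[-15,8] z:[8,11] -> miss, prune
  N8 x:[8,26] y:[3,16] z:[16/3,26/3] -> hit [8,26/3], descend [1, 9, 11]
    N1 x:[13,15] y:[3,5] z:[22/3,8] -> miss, prune
    N9 x:[18,26] y:[3,16] z:[16/3,22/3] -> miss, prune
    N11 x:[8,13] y:[8,14] z:[6,26/3] -> hit [8,26/3] leaf, test {P6(miss), P10@t=8}
  N12 x:[19,32] y:[1,8] z:[44/3,18] -> miss, prune

Visited [0, 5, 4, 10, 7, 8, 1, 9, 11, 12]. Tests: 10 box, 3 leaf. Nearest: P10.

== RESULT ==
[0, 5, 4, 10, 7, 8, 1, 9, 11, 12]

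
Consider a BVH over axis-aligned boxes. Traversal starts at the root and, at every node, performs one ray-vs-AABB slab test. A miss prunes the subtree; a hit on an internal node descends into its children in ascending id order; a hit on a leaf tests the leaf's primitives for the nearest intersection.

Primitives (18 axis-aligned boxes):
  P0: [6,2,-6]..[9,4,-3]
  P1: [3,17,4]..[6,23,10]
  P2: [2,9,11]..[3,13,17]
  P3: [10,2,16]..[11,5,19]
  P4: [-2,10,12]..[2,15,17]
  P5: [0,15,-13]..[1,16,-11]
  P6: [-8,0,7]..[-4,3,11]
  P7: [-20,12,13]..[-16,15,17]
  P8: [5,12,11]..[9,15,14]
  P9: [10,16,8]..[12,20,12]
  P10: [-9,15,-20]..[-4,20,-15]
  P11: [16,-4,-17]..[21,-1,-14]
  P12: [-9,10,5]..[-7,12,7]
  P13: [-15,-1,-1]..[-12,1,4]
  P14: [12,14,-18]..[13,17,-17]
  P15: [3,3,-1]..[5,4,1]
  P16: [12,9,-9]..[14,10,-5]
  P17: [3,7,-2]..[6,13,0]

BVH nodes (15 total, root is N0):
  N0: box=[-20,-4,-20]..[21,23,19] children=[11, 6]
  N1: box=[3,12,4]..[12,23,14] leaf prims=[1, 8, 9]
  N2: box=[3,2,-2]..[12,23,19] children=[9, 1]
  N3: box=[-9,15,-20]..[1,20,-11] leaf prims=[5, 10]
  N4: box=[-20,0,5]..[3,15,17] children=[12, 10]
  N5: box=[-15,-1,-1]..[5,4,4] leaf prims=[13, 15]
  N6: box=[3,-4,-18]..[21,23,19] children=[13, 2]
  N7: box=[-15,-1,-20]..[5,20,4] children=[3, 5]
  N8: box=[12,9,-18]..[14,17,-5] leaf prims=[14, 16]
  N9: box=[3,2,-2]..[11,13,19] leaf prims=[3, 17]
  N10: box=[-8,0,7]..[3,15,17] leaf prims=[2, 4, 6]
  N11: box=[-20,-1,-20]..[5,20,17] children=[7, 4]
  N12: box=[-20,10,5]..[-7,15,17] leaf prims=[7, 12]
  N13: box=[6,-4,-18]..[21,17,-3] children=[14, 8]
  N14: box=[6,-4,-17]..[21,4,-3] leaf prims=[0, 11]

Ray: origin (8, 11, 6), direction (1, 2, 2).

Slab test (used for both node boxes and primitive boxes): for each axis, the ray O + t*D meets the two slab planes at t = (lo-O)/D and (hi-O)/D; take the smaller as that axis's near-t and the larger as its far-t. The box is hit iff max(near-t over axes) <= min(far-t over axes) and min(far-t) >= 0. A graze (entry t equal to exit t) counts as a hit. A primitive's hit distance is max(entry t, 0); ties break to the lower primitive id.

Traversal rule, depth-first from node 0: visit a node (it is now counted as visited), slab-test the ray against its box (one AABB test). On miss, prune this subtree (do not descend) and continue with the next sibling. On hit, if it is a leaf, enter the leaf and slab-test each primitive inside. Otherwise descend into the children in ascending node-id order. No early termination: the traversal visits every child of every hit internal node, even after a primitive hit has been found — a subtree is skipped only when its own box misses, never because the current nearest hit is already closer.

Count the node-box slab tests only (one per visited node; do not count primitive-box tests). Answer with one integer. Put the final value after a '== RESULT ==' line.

Trace the traversal:
N0 x:[-28,13] y:[-15/2,6] z:[-13,13/2] -> hit [-15/2,6], descend [6, 11]
  N6 x:[-5,13] y:[-15/2,6] z:[-12,13/2] -> hit [-5,6], descend [2, 13]
    N2 x:[-5,4] y:[-9/2,6] z:[-4,13/2] -> hit [-4,4], descend [1, 9]
      N1 x:[-5,4] y:[1/2,6] z:[-1,4] -> hit [1/2,4] leaf, test {P1(miss), P8(miss), P9@t=5/2}
      N9 x:[-5,3] y:[-9/2,1] z:[-4,13/2] -> hit [-4,1] leaf, test {P3(miss), P17(miss)}
    N13 x:[-2,13] y:[-15/2,3] z:[-12,-9/2] -> miss, prune
  N11 x:[-28,-3] y:[-6,9/2] z:[-13,11/2] -> miss, prune

order=[0, 6, 2, 1, 9, 13, 11]  |boxes|=7  |leaves|=2  hit=P9

== RESULT ==
7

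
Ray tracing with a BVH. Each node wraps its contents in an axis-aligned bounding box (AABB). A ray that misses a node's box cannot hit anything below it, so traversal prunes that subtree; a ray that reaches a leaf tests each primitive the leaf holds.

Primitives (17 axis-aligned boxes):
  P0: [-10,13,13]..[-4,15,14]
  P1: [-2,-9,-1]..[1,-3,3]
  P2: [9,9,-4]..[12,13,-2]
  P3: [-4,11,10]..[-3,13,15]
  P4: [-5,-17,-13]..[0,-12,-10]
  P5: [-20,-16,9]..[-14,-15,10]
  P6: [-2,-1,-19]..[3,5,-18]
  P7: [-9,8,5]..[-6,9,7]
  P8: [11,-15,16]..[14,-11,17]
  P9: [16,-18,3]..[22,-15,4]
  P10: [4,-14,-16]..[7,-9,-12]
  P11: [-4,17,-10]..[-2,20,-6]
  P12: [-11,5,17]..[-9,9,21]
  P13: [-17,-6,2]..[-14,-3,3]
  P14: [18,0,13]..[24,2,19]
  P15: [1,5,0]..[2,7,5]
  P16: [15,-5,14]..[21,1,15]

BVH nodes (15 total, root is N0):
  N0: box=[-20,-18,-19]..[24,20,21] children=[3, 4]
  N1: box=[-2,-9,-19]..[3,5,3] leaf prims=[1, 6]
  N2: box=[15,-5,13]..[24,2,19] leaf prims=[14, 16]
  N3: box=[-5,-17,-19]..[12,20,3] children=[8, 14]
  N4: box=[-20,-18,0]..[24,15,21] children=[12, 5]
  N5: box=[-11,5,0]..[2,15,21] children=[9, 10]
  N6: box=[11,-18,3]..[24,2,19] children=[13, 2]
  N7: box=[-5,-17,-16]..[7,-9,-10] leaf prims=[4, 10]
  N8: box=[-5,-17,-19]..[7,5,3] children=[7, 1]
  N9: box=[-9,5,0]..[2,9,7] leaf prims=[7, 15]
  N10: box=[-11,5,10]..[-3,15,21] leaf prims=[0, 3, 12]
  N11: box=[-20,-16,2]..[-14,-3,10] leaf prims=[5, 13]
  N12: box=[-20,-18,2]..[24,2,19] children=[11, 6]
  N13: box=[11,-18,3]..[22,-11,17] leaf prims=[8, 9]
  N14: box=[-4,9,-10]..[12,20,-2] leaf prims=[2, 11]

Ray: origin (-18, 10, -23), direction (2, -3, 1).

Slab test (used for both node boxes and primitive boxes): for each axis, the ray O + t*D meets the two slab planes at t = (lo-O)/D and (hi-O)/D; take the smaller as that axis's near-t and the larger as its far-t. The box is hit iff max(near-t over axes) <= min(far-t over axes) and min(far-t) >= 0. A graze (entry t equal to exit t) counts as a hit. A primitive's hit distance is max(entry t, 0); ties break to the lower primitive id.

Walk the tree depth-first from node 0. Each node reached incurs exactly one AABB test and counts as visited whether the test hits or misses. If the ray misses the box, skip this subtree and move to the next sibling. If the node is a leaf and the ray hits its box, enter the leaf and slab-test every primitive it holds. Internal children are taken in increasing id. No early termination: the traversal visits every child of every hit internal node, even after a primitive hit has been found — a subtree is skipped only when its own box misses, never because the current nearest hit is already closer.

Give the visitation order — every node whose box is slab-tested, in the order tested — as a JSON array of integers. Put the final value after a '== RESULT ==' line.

Walk:
N0 x:[-1,21] y:[-10/3,28/3] z:[4,44] -> hit [4,28/3], descend [3, 4]
  N3 x:[13/2,15] y:[-10/3,9] z:[4,26] -> hit [13/2,9], descend [8, 14]
    N8 x:[13/2,25/2] y:[5/3,9] z:[4,26] -> hit [13/2,9], descend [1, 7]
      N1 x:[8,21/2] y:[5/3,19/3] z:[4,26] -> miss, prune
      N7 x:[13/2,25/2] y:[19/3,9] z:[7,13] -> hit [7,9] leaf, test {P4(miss), P10(miss)}
    N14 x:[7,15] y:[-10/3,1/3] z:[13,21] -> miss, prune
  N4 x:[-1,21] y:[-5/3,28/3] z:[23,44] -> miss, prune

Summary -> nodes [0, 3, 8, 1, 7, 14, 4]; box-tests=7; leaf-entries=1; first=miss

== RESULT ==
[0, 3, 8, 1, 7, 14, 4]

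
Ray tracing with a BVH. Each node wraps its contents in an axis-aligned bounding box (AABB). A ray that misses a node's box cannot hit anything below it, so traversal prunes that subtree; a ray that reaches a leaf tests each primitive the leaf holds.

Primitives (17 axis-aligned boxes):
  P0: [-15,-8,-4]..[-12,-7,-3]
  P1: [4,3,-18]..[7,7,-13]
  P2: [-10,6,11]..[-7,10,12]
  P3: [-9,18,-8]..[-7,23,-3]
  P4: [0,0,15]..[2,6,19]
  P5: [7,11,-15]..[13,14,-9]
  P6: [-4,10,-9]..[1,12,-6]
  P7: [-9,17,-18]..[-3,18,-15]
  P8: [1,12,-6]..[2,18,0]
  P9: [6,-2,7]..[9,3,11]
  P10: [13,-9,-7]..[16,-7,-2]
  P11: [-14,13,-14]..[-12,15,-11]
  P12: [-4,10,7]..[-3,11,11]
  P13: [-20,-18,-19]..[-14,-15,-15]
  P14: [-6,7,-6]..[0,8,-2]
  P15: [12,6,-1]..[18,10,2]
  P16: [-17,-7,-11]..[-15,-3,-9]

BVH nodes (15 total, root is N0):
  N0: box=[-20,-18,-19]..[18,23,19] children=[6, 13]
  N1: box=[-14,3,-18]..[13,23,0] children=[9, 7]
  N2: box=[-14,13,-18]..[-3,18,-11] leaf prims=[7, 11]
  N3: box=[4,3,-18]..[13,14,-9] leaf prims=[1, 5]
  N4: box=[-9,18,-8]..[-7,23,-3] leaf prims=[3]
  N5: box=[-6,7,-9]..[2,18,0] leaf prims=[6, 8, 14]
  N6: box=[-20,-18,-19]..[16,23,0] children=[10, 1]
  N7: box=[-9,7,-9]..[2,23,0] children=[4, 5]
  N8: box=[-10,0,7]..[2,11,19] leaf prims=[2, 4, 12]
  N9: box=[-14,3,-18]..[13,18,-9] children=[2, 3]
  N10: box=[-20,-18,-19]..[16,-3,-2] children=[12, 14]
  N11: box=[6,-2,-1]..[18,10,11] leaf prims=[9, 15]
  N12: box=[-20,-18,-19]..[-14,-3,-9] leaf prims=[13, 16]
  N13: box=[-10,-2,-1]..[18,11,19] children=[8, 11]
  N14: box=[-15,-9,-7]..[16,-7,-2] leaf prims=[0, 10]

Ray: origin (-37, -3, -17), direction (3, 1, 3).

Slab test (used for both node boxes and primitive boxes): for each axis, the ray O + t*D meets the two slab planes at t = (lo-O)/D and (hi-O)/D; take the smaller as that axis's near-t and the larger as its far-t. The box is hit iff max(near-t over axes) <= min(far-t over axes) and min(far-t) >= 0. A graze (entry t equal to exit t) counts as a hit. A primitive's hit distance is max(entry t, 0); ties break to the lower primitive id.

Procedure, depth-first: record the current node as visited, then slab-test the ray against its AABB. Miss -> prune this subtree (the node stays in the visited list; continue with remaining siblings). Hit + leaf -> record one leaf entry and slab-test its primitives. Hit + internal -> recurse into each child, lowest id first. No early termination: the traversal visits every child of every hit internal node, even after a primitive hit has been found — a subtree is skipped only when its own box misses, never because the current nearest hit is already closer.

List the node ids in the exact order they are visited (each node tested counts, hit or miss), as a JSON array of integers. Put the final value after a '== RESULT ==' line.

Trace the traversal:
N0 x:[17/3,55/3] y:[-15,26] z:[-2/3,12] -> hit [17/3,12], descend [6, 13]
  N6 x:[17/3,53/3] y:[-15,26] z:[-2/3,17/3] -> hit [17/3,17/3], descend [1, 10]
    N1 x:[23/3,50/3] y:[6,26] z:[-1/3,17/3] -> miss, prune
    N10 x:[17/3,53/3] y:[-15,0] z:[-2/3,5] -> miss, prune
  N13 x:[9,55/3] y:[1,14] z:[16/3,12] -> hit [9,12], descend [8, 11]
    N8 x:[9,13] y:[3,14] z:[8,12] -> hit [9,12] leaf, test {P2@t=28/3, P4(miss), P12(miss)}
    N11 x:[43/3,55/3] y:[1,13] z:[16/3,28/3] -> miss, prune

order=[0, 6, 1, 10, 13, 8, 11]  |boxes|=7  |leaves|=1  hit=P2

== RESULT ==
[0, 6, 1, 10, 13, 8, 11]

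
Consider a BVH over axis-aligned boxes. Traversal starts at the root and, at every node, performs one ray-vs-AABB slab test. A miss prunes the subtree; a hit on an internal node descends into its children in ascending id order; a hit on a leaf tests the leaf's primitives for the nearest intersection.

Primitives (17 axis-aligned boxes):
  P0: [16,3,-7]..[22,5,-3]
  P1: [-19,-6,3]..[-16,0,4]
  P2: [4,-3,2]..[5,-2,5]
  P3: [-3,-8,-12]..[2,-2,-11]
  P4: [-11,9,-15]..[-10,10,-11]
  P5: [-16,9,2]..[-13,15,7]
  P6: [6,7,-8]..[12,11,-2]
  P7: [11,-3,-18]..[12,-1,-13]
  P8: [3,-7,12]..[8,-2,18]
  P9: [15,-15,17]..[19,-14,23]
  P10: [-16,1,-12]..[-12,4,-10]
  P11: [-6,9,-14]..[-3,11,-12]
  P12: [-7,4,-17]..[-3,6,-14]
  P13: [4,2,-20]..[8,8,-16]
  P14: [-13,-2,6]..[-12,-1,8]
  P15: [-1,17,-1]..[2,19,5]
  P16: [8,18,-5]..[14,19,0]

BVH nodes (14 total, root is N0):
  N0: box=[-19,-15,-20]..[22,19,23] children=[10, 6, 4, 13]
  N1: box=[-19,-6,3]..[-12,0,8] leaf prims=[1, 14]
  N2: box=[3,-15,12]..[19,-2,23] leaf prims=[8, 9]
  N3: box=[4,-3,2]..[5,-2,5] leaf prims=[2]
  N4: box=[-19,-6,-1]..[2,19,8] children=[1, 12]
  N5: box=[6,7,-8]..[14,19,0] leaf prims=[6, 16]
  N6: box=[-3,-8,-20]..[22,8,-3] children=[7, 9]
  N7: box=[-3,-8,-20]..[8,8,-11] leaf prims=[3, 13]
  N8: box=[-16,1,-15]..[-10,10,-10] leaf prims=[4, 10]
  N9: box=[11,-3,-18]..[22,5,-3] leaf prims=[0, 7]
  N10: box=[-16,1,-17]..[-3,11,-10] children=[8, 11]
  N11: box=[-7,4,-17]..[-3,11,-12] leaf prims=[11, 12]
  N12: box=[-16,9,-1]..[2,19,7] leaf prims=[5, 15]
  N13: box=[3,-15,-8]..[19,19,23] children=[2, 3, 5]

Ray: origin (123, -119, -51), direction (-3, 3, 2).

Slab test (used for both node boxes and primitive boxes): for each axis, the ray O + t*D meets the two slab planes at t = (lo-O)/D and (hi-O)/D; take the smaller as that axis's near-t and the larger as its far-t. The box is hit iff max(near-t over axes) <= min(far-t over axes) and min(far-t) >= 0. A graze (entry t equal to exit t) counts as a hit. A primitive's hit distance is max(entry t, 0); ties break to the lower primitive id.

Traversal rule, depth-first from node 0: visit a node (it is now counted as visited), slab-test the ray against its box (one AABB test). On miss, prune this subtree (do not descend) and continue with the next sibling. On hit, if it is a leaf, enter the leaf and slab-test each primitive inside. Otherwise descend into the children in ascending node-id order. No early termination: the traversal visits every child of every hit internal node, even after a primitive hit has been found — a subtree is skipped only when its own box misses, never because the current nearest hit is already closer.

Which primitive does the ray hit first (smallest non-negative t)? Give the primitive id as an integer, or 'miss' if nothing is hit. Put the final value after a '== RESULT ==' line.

Walk:
N0 x:[101/3,142/3] y:[104/3,46] z:[31/2,37] -> hit [104/3,37], descend [4, 6, 10, 13]
  N4 x:[121/3,142/3] y:[113/3,46] z:[25,59/2] -> miss, prune
  N6 x:[101/3,42] y:[37,127/3] z:[31/2,24] -> miss, prune
  N10 x:[42,139/3] y:[40,130/3] z:[17,41/2] -> miss, prune
  N13 x:[104/3,40] y:[104/3,46] z:[43/2,37] -> hit [104/3,37], descend [2, 3, 5]
    N2 x:[104/3,40] y:[104/3,39] z:[63/2,37] -> hit [104/3,37] leaf, test {P8(miss), P9@t=104/3}
    N3 x:[118/3,119/3] y:[116/3,39] z:[53/2,28] -> miss, prune
    N5 x:[109/3,39] y:[42,46] z:[43/2,51/2] -> miss, prune

Visited [0, 4, 6, 10, 13, 2, 3, 5]. Tests: 8 box, 1 leaf. Nearest: P9.

== RESULT ==
9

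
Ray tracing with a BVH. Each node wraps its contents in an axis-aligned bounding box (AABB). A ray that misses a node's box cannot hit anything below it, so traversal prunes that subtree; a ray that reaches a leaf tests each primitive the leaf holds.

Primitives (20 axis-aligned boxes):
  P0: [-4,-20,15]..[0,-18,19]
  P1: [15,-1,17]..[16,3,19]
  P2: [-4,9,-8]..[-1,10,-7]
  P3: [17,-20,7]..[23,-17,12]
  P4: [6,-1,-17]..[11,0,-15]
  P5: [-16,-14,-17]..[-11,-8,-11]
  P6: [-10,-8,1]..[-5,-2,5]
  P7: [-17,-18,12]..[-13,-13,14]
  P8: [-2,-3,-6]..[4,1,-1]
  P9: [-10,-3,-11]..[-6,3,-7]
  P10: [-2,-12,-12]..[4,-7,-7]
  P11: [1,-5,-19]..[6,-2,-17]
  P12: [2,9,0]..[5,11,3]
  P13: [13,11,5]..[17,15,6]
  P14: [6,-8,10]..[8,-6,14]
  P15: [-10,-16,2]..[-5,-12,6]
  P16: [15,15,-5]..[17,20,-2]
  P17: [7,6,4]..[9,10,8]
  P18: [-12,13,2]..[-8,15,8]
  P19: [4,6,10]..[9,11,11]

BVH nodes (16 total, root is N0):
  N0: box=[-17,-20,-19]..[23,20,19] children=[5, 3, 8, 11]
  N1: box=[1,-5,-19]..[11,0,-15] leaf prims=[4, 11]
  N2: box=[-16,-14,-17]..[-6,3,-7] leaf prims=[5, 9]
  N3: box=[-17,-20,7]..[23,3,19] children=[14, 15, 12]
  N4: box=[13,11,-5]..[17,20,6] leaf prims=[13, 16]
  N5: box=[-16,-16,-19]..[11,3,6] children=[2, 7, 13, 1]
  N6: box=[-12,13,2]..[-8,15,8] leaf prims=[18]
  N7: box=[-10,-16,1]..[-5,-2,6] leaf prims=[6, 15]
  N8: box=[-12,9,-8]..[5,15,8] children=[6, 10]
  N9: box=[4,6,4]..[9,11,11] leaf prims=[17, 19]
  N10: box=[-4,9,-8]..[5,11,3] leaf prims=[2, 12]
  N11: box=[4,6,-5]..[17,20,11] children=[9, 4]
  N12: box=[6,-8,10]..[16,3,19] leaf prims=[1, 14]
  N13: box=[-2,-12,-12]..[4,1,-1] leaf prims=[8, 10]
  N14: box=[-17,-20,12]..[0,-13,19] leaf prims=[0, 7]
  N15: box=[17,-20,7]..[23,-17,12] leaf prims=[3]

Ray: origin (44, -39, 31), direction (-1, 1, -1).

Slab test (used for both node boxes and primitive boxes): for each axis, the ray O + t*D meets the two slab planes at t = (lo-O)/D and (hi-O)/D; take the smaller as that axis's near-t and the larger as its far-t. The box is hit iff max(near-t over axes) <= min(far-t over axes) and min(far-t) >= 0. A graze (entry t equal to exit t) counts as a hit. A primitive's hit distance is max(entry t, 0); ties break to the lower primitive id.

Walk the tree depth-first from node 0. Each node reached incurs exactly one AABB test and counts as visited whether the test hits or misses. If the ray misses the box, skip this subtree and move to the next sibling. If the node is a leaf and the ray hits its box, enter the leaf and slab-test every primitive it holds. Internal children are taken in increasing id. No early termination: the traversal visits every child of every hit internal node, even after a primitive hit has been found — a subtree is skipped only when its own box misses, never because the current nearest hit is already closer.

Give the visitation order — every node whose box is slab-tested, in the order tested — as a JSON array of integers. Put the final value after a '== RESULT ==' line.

Trace the traversal:
N0 x:[21,61] y:[19,59] z:[12,50] -> hit [21,50], descend [3, 5, 8, 11]
  N3 x:[21,61] y:[19,42] z:[12,24] -> hit [21,24], descend [12, 14, 15]
    N12 x:[28,38] y:[31,42] z:[12,21] -> miss, prune
    N14 x:[44,61] y:[19,26] z:[12,19] -> miss, prune
    N15 x:[21,27] y:[19,22] z:[19,24] -> hit [21,22] leaf, test {P3@t=21}
  N5 x:[33,60] y:[23,42] z:[25,50] -> hit [33,42], descend [1, 2, 7, 13]
    N1 x:[33,43] y:[34,39] z:[46,50] -> miss, prune
    N2 x:[50,60] y:[25,42] z:[38,48] -> miss, prune
    N7 x:[49,54] y:[23,37] z:[25,30] -> miss, prune
    N13 x:[40,46] y:[27,40] z:[32,43] -> hit [40,40] leaf, test {P8(miss), P10(miss)}
  N8 x:[39,56] y:[48,54] z:[23,39] -> miss, prune
  N11 x:[27,40] y:[45,59] z:[20,36] -> miss, prune

order=[0, 3, 12, 14, 15, 5, 1, 2, 7, 13, 8, 11]  |boxes|=12  |leaves|=2  hit=P3

== RESULT ==
[0, 3, 12, 14, 15, 5, 1, 2, 7, 13, 8, 11]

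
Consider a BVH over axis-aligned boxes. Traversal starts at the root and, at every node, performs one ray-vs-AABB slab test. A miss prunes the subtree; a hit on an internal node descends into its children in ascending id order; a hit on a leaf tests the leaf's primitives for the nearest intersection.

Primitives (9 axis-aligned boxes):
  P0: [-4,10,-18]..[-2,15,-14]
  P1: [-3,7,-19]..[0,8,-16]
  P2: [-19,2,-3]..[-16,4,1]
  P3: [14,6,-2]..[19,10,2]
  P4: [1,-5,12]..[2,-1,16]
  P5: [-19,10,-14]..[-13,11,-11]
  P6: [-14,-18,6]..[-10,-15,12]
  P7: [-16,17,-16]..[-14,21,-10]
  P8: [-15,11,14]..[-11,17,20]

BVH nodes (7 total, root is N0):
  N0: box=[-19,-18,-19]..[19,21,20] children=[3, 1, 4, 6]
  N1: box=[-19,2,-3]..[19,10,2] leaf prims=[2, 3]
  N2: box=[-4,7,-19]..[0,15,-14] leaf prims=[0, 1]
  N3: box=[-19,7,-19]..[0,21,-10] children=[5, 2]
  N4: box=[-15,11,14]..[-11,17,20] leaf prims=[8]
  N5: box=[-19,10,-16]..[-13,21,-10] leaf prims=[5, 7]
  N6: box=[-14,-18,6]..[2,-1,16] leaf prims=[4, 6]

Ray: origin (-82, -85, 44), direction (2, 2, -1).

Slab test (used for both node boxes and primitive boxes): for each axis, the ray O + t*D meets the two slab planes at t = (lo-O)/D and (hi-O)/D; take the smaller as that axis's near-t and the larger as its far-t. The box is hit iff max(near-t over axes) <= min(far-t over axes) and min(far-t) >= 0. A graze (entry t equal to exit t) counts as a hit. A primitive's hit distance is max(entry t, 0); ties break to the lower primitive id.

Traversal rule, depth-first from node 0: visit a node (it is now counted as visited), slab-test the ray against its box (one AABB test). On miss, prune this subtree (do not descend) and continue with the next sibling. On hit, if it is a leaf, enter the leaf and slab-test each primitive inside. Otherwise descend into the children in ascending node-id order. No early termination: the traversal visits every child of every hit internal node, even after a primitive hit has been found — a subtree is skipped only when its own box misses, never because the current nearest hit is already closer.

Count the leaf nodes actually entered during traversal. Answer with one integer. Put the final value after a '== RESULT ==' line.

Traverse from the root:
N0 x:[63/2,101/2] y:[67/2,53] z:[24,63] -> hit [67/2,101/2], descend [1, 3, 4, 6]
  N1 x:[63/2,101/2] y:[87/2,95/2] z:[42,47] -> hit [87/2,47] leaf, test {P2(miss), P3(miss)}
  N3 x:[63/2,41] y:[46,53] z:[54,63] -> miss, prune
  N4 x:[67/2,71/2] y:[48,51] z:[24,30] -> miss, prune
  N6 x:[34,42] y:[67/2,42] z:[28,38] -> hit [34,38] leaf, test {P4(miss), P6@t=34}

order=[0, 1, 3, 4, 6]  |boxes|=5  |leaves|=2  hit=P6

== RESULT ==
2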